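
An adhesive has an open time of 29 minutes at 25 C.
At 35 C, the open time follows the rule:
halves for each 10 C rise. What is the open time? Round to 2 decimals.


Factor = 2^((35-25)/10) = 2.0000
Open time = 29 / 2.0000 = 14.50 min

14.50


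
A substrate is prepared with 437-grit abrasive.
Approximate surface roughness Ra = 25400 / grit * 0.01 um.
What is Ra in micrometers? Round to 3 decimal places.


Ra = 25400 / 437 * 0.01 = 0.581 um

0.581


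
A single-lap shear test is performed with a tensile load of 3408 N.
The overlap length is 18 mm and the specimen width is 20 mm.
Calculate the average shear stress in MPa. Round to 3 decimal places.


Shear stress = F / (overlap * width)
= 3408 / (18 * 20)
= 3408 / 360
= 9.467 MPa

9.467


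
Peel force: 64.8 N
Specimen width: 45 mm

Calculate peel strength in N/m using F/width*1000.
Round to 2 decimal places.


Peel strength = 64.8 / 45 * 1000 = 1440.00 N/m

1440.00


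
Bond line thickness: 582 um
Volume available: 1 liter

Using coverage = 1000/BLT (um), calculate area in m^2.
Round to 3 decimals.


1 L = 1e6 mm^3, thickness = 582 um = 0.582 mm
Area = 1e6 / 0.582 mm^2 = (1e6 / 0.582) / 1e6 m^2 = 1000 / 582 m^2
= 1.718 m^2

1.718


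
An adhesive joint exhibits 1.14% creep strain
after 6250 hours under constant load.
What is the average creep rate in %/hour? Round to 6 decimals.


Creep rate = strain / time
= 1.14 / 6250
= 0.000182 %/h

0.000182


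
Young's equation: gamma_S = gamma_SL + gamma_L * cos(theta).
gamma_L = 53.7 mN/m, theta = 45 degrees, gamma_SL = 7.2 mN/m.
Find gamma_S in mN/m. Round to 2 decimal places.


cos(45 deg) = 0.707107
gamma_S = 7.2 + 53.7 * 0.707107
= 45.17 mN/m

45.17


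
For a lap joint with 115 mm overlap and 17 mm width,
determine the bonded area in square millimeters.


Area = 115 * 17 = 1955 mm^2

1955


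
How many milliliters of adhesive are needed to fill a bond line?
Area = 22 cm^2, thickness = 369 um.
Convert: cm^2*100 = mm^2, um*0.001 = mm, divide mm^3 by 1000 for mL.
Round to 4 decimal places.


= (22 * 100) * (369 * 0.001) / 1000
= 0.8118 mL

0.8118


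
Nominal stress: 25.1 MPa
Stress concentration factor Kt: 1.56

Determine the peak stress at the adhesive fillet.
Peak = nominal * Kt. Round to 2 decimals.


Peak stress = 25.1 * 1.56
= 39.16 MPa

39.16


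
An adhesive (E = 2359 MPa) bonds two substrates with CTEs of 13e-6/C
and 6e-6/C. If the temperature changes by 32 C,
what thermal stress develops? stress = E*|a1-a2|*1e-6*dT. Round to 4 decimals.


Stress = 2359 * |13 - 6| * 1e-6 * 32
= 0.5284 MPa

0.5284


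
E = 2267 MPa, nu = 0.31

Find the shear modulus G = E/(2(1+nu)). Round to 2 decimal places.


G = 2267 / (2 * 1.31)
= 865.27 MPa

865.27


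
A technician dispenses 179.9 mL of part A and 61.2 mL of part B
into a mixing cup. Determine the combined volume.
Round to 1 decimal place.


Combined volume = 179.9 + 61.2
= 241.1 mL

241.1


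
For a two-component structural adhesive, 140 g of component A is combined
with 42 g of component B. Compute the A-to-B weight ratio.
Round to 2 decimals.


Weight ratio A:B = 140 / 42
= 3.33

3.33


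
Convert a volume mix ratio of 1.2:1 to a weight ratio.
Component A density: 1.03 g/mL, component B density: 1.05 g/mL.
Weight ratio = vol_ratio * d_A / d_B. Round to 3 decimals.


= 1.2 * 1.03 / 1.05 = 1.177

1.177


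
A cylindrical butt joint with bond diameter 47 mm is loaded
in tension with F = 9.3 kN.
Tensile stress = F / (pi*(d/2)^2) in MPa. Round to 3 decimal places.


Area = pi * (47/2)^2 = 1734.9445 mm^2
Stress = 9.3*1000 / 1734.9445
= 5.360 MPa

5.360


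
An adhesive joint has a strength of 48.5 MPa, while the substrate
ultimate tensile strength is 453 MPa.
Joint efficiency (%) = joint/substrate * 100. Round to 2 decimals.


Efficiency = 48.5 / 453 * 100
= 10.71%

10.71


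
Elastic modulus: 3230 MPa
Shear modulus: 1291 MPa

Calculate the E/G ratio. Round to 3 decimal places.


E / G = 3230 / 1291 = 2.502

2.502


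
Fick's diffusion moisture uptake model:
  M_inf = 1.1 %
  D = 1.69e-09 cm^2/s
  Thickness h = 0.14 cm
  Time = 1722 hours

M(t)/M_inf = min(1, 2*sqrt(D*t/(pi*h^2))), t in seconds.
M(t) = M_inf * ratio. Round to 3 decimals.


t_sec = 1722 * 3600 = 6199200
ratio = 2*sqrt(1.69e-09*6199200/(pi*0.14^2))
= min(1, 0.824970)
= 0.824970
M(t) = 1.1 * 0.824970 = 0.907 %

0.907


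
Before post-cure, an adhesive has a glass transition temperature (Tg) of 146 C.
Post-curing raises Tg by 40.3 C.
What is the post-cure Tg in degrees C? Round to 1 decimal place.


Tg_post = Tg_base + delta_Tg
= 146 + 40.3
= 186.3 C

186.3


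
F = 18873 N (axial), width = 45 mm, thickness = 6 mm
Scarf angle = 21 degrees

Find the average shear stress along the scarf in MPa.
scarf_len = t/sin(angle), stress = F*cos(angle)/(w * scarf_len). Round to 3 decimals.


scarf_len = 6/sin(21 deg) = 16.7426
cos(21 deg) = 0.933580
stress = 18873*0.933580/(45*16.7426) = 23.386 MPa

23.386


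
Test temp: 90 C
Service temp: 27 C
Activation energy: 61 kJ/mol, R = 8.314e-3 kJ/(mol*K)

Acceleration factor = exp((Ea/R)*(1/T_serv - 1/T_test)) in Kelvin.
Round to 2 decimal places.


AF = exp((61/0.008314)*(1/300.15 - 1/363.15))
= 69.46

69.46


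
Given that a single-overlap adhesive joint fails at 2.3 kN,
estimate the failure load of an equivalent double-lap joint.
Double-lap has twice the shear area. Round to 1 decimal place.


Double-lap factor = 2
Expected load = 2.3 * 2 = 4.6 kN

4.6


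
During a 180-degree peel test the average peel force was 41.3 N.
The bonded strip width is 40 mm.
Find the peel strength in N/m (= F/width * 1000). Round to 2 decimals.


Peel strength = F/width * 1000
= 41.3 / 40 * 1000
= 1032.50 N/m

1032.50


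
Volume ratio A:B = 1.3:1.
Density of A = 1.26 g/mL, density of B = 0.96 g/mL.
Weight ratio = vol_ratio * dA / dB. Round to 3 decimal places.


Wt ratio = 1.3 * 1.26 / 0.96
= 1.706

1.706


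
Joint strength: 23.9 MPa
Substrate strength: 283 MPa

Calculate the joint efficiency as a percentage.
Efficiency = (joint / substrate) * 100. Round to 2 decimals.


Efficiency = (23.9 / 283) * 100 = 8.45%

8.45


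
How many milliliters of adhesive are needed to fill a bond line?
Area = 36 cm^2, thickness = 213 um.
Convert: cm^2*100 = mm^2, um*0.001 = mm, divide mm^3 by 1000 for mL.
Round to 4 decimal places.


= (36 * 100) * (213 * 0.001) / 1000
= 0.7668 mL

0.7668


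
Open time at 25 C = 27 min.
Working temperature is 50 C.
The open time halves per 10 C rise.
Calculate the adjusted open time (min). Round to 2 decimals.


factor = 2^((50 - 25) / 10) = 5.6569
ot = 27 / 5.6569 = 4.77 min

4.77


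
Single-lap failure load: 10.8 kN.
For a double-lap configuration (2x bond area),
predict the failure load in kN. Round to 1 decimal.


Failure load = 10.8 * 2 = 21.6 kN

21.6


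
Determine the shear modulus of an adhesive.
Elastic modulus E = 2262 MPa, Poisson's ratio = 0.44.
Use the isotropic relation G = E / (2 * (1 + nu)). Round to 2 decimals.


G = 2262 / (2*(1+0.44)) = 2262 / 2.88
= 785.42 MPa

785.42


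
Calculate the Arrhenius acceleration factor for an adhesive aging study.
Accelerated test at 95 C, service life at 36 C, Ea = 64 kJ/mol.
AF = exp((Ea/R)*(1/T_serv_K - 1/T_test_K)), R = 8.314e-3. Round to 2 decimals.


T_test = 368.15 K, T_serv = 309.15 K
Ea/R = 64 / 0.008314 = 7697.86
AF = exp(7697.86 * (1/309.15 - 1/368.15))
= 54.08

54.08


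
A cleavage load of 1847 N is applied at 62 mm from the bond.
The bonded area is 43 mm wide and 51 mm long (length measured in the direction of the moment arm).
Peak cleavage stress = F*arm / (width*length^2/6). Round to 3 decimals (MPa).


Moment = 1847 * 62 = 114514 N*mm
Section modulus = 43 * 2601 / 6 = 111843 / 6 mm^3
Stress = 114514 / (111843 / 6) = 687084 / 111843
= 6.143 MPa

6.143


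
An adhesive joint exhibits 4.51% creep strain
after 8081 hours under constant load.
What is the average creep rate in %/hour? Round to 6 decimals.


Creep rate = strain / time
= 4.51 / 8081
= 0.000558 %/h

0.000558


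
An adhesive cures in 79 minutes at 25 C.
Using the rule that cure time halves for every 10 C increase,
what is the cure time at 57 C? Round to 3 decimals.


Factor = 2^((57 - 25) / 10) = 9.1896
Cure time = 79 / 9.1896
= 8.597 minutes

8.597


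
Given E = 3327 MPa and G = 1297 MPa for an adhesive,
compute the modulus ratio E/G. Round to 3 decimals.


E/G ratio = 3327 / 1297 = 2.565

2.565


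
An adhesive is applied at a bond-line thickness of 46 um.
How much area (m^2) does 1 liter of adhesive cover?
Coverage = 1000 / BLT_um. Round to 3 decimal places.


Coverage = 1000 / 46 = 21.739 m^2

21.739


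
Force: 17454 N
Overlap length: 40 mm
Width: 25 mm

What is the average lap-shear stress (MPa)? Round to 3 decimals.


Average shear stress = F / (overlap * width)
= 17454 / (40 * 25)
= 17.454 MPa

17.454


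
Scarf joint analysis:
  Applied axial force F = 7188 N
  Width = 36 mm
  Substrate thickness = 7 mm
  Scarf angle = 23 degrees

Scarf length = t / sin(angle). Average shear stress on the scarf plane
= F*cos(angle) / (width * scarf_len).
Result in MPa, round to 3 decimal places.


Scarf length = 7 / sin(23 deg) = 17.9151 mm
cos(23 deg) = 0.920505
Shear = 7188 * 0.920505 / (36 * 17.9151)
= 10.259 MPa

10.259


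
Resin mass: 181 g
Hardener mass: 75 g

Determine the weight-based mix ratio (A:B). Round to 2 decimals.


Ratio = 181 / 75 = 2.41

2.41


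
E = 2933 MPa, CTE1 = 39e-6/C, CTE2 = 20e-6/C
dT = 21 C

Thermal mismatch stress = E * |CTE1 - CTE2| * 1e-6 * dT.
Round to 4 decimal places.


= 2933 * 19e-6 * 21
= 1.1703 MPa

1.1703


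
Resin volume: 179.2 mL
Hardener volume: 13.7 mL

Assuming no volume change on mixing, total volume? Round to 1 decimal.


V_total = 179.2 + 13.7 = 192.9 mL

192.9


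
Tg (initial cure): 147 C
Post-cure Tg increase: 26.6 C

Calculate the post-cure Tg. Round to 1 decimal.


Post-cure Tg = 147 + 26.6 = 173.6 C

173.6


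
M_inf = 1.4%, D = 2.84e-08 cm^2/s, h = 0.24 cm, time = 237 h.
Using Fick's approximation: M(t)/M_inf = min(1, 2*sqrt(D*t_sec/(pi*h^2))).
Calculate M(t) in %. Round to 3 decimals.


t = 853200 s
ratio = min(1, 2*sqrt(2.84e-08*853200/(pi*0.0576)))
= 0.731861
M(t) = 1.4 * 0.731861 = 1.025%

1.025


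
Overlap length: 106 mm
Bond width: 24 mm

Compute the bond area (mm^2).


Bond area = 106 * 24 = 2544 mm^2

2544


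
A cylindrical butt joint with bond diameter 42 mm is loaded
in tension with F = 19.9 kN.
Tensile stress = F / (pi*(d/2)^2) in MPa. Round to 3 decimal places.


Area = pi * (42/2)^2 = 1385.4424 mm^2
Stress = 19.9*1000 / 1385.4424
= 14.364 MPa

14.364


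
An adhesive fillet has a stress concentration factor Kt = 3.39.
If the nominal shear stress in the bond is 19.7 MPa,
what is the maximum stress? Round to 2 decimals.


Max stress = 19.7 * 3.39 = 66.78 MPa

66.78


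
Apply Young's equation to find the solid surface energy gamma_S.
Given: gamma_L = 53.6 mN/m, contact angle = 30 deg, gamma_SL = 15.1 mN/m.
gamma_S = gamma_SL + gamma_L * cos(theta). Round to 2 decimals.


theta_rad = 30 * pi/180 = 0.523599
gamma_S = 15.1 + 53.6 * cos(0.523599)
= 61.52 mN/m

61.52


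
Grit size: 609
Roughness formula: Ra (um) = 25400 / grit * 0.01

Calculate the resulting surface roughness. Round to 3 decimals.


Ra = 25400 / 609 * 0.01
= 0.417 um

0.417


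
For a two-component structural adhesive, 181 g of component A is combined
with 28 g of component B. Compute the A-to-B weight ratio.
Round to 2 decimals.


Weight ratio A:B = 181 / 28
= 6.46

6.46


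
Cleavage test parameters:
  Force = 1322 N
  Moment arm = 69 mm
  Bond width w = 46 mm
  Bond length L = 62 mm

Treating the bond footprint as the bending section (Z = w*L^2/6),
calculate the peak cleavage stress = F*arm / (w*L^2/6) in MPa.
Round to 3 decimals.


M = 1322 * 69 = 91218 N*mm
Z = 46 * 62^2 / 6 = 176824 / 6 mm^3
sigma = M / Z = 6 * 91218 / 176824 = 547308 / 176824
= 3.095 MPa

3.095


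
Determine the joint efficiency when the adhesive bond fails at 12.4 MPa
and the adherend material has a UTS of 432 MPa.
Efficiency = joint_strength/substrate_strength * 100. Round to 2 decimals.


Joint efficiency = 12.4 / 432 * 100
= 2.87%

2.87


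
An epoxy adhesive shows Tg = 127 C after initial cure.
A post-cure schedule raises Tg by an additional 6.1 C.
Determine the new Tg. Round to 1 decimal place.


New Tg = 127 + 6.1
= 133.1 C

133.1


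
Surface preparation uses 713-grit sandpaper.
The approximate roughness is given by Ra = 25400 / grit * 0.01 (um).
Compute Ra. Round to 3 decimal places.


Ra = 25400 / 713 * 0.01
= 254 / 713
= 0.356 um

0.356


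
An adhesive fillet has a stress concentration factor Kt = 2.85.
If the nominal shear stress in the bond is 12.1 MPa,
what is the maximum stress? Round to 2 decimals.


Max stress = 12.1 * 2.85 = 34.49 MPa

34.49


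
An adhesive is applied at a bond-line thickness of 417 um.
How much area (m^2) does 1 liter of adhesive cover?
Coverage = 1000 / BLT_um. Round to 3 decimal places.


Coverage = 1000 / 417 = 2.398 m^2

2.398


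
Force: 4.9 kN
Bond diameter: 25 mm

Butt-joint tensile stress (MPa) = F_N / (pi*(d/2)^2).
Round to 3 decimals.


F_N = 4.9 * 1000 = 4900.0 N
A = pi*(12.5)^2 = 490.8739 mm^2
stress = 4900.0 / 490.8739 = 9.982 MPa

9.982


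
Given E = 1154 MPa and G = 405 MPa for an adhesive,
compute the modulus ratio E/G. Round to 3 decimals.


E/G ratio = 1154 / 405 = 2.849

2.849


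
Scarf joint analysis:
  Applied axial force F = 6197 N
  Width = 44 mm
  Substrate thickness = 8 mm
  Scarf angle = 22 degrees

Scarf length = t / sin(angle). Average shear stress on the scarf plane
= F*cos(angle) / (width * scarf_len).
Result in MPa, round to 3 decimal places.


Scarf length = 8 / sin(22 deg) = 21.3557 mm
cos(22 deg) = 0.927184
Shear = 6197 * 0.927184 / (44 * 21.3557)
= 6.115 MPa

6.115


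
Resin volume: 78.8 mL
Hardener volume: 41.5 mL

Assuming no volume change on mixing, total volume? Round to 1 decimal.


V_total = 78.8 + 41.5 = 120.3 mL

120.3


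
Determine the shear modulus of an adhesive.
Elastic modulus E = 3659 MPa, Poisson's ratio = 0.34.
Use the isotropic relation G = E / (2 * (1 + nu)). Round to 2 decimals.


G = 3659 / (2*(1+0.34)) = 3659 / 2.68
= 1365.30 MPa

1365.30


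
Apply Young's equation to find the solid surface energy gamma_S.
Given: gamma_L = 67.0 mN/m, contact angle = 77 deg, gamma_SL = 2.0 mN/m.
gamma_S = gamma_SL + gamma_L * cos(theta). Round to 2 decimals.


theta_rad = 77 * pi/180 = 1.343904
gamma_S = 2.0 + 67.0 * cos(1.343904)
= 17.07 mN/m

17.07


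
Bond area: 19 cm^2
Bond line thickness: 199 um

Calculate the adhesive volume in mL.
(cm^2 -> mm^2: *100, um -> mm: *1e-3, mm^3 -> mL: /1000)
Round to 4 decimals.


V = 19*100 * 199*1e-3 / 1000
= 0.3781 mL

0.3781


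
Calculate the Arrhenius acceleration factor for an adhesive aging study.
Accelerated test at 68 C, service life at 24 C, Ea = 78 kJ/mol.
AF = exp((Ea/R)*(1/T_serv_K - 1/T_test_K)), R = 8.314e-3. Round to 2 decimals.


T_test = 341.15 K, T_serv = 297.15 K
Ea/R = 78 / 0.008314 = 9381.77
AF = exp(9381.77 * (1/297.15 - 1/341.15))
= 58.68

58.68


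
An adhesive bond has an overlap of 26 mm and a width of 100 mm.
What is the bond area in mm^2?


Bond area = overlap * width
= 26 * 100
= 2600 mm^2

2600


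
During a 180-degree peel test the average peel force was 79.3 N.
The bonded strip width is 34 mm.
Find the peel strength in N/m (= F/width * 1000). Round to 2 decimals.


Peel strength = F/width * 1000
= 79.3 / 34 * 1000
= 2332.35 N/m

2332.35


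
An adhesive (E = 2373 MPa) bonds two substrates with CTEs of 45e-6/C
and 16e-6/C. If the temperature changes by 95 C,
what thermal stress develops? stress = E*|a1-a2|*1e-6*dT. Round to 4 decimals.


Stress = 2373 * |45 - 16| * 1e-6 * 95
= 6.5376 MPa

6.5376


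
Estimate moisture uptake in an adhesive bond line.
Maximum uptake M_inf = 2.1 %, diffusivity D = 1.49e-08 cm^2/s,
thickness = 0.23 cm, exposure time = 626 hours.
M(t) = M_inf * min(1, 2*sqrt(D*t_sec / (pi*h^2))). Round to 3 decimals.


Convert time: 626 h = 2253600 s
ratio = min(1, 2*sqrt(1.49e-08*2253600/(pi*0.23^2)))
= 0.898998
M(t) = 2.1 * 0.898998 = 1.888%

1.888


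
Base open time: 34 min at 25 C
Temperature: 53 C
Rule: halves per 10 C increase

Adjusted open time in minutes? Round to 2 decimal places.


Acceleration = 2^((53-25)/10) = 6.9644
Open time = 34 / 6.9644 = 4.88 min

4.88


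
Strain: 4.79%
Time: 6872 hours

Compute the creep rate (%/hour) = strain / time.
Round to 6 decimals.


Creep rate = 4.79 / 6872
= 0.000697 %/h

0.000697


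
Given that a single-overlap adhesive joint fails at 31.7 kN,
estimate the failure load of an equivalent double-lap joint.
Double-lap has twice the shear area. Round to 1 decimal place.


Double-lap factor = 2
Expected load = 31.7 * 2 = 63.4 kN

63.4


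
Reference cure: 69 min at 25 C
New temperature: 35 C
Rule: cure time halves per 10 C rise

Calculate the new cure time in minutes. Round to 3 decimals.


factor = 2^((35-25)/10) = 2.0000
t_new = 69 / 2.0000 = 34.500 min

34.500


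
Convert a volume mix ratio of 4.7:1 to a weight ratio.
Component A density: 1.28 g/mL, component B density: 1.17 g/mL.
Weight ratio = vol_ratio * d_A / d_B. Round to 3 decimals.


= 4.7 * 1.28 / 1.17 = 5.142

5.142


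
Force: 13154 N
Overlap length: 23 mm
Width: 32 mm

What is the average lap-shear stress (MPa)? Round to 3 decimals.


Average shear stress = F / (overlap * width)
= 13154 / (23 * 32)
= 17.872 MPa

17.872


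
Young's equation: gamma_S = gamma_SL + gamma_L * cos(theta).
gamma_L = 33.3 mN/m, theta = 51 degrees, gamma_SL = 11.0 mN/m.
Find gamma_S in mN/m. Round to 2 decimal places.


cos(51 deg) = 0.629320
gamma_S = 11.0 + 33.3 * 0.629320
= 31.96 mN/m

31.96


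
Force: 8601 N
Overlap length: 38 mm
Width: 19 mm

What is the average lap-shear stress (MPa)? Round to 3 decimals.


Average shear stress = F / (overlap * width)
= 8601 / (38 * 19)
= 11.913 MPa

11.913


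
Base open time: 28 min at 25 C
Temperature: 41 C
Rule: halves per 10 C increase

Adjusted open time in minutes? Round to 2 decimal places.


Acceleration = 2^((41-25)/10) = 3.0314
Open time = 28 / 3.0314 = 9.24 min

9.24


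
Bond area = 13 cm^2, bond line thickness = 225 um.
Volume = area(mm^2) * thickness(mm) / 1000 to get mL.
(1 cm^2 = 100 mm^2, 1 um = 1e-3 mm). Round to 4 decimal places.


area_mm2 = 13 * 100 = 1300
blt_mm = 225 * 1e-3 = 0.225
vol_mm3 = 1300 * 0.225 = 292.5
vol_mL = 292.5 / 1000 = 0.2925 mL

0.2925


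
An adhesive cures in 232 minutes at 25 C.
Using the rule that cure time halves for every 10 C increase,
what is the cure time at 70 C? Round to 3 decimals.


Factor = 2^((70 - 25) / 10) = 22.6274
Cure time = 232 / 22.6274
= 10.253 minutes

10.253


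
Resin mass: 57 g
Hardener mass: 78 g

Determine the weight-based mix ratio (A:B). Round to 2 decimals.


Ratio = 57 / 78 = 0.73

0.73


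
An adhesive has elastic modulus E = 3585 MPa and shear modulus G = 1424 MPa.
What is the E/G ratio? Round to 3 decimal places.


E/G = 3585 / 1424 = 2.518

2.518


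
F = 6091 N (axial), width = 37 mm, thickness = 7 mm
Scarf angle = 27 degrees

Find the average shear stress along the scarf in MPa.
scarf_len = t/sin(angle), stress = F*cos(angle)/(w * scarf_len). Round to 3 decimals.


scarf_len = 7/sin(27 deg) = 15.4188
cos(27 deg) = 0.891007
stress = 6091*0.891007/(37*15.4188) = 9.513 MPa

9.513


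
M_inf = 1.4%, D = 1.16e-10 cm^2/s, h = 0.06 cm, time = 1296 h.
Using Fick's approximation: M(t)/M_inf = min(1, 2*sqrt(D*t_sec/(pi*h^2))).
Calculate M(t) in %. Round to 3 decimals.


t = 4665600 s
ratio = min(1, 2*sqrt(1.16e-10*4665600/(pi*0.0036)))
= 0.437509
M(t) = 1.4 * 0.437509 = 0.613%

0.613


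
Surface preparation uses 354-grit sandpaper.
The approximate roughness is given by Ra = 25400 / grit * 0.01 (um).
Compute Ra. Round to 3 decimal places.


Ra = 25400 / 354 * 0.01
= 254 / 354
= 0.718 um

0.718


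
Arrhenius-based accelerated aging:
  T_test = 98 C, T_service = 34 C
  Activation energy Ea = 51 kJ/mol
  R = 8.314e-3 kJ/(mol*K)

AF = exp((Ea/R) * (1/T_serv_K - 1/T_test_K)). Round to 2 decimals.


T_test_K = 371.15, T_serv_K = 307.15
AF = exp((51/8.314e-3) * (1/307.15 - 1/371.15))
= 31.31

31.31


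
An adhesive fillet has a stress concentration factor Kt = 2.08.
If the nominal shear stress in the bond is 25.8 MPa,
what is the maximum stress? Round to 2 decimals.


Max stress = 25.8 * 2.08 = 53.66 MPa

53.66


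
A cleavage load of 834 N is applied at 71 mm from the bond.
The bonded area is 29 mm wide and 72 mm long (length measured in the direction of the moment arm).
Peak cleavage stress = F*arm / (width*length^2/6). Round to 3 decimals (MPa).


Moment = 834 * 71 = 59214 N*mm
Section modulus = 29 * 5184 / 6 = 150336 / 6 mm^3
Stress = 59214 / (150336 / 6) = 355284 / 150336
= 2.363 MPa

2.363


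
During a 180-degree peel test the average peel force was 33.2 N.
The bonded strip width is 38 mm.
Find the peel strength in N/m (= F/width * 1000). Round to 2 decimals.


Peel strength = F/width * 1000
= 33.2 / 38 * 1000
= 873.68 N/m

873.68


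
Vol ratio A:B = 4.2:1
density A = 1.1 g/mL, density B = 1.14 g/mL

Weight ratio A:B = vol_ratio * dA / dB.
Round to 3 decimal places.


Weight ratio = 4.2 * 1.1 / 1.14
= 4.053

4.053


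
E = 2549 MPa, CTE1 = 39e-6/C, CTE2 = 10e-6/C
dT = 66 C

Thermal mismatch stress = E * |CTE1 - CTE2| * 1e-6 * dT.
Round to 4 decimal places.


= 2549 * 29e-6 * 66
= 4.8788 MPa

4.8788


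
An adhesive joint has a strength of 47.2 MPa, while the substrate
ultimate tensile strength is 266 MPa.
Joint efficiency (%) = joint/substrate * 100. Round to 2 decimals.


Efficiency = 47.2 / 266 * 100
= 17.74%

17.74


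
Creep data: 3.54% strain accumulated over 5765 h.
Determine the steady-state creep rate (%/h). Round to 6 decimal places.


Rate = 3.54 / 5765 = 0.000614 %/h

0.000614


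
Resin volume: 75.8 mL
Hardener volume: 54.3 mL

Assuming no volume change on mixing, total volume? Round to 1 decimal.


V_total = 75.8 + 54.3 = 130.1 mL

130.1


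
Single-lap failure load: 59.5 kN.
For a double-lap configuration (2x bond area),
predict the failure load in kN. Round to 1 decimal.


Failure load = 59.5 * 2 = 119.0 kN

119.0


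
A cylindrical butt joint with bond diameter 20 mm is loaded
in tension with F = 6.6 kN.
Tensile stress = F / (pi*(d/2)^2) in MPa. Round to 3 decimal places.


Area = pi * (20/2)^2 = 314.1593 mm^2
Stress = 6.6*1000 / 314.1593
= 21.008 MPa

21.008


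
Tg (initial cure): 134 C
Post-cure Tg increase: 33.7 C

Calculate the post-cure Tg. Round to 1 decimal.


Post-cure Tg = 134 + 33.7 = 167.7 C

167.7


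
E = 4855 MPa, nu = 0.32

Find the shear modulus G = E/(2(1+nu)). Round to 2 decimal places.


G = 4855 / (2 * 1.32)
= 1839.02 MPa

1839.02


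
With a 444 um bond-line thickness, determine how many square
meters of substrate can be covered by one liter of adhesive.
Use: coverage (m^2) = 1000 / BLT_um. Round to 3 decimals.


Coverage = 1000 / 444 = 2.252 m^2

2.252


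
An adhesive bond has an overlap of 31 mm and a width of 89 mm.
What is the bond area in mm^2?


Bond area = overlap * width
= 31 * 89
= 2759 mm^2

2759


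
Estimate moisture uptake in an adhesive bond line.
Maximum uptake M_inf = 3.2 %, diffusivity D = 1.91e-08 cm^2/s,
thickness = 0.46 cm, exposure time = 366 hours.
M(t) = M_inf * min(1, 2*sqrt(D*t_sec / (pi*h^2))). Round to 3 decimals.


Convert time: 366 h = 1317600 s
ratio = min(1, 2*sqrt(1.91e-08*1317600/(pi*0.46^2)))
= 0.389140
M(t) = 3.2 * 0.389140 = 1.245%

1.245


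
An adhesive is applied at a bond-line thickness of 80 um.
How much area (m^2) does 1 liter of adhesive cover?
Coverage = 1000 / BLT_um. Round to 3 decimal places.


Coverage = 1000 / 80 = 12.500 m^2

12.500


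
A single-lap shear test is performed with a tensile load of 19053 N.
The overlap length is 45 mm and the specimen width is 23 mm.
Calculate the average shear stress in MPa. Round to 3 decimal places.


Shear stress = F / (overlap * width)
= 19053 / (45 * 23)
= 19053 / 1035
= 18.409 MPa

18.409


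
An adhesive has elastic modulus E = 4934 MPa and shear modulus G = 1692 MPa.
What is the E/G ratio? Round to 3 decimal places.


E/G = 4934 / 1692 = 2.916

2.916


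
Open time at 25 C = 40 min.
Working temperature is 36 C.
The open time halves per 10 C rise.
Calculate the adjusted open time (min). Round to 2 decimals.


factor = 2^((36 - 25) / 10) = 2.1435
ot = 40 / 2.1435 = 18.66 min

18.66


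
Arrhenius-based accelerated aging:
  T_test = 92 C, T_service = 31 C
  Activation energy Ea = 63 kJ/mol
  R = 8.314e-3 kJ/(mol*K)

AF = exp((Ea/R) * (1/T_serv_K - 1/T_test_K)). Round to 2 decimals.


T_test_K = 365.15, T_serv_K = 304.15
AF = exp((63/8.314e-3) * (1/304.15 - 1/365.15))
= 64.20

64.20


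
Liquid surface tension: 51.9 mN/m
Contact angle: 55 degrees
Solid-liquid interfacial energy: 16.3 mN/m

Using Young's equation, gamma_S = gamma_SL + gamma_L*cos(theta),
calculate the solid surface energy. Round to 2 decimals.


gamma_S = 16.3 + 51.9 * cos(55)
= 46.07 mN/m

46.07


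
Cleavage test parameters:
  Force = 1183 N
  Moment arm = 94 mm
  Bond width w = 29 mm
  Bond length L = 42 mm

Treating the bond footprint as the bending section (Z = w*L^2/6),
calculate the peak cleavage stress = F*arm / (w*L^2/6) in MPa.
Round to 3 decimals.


M = 1183 * 94 = 111202 N*mm
Z = 29 * 42^2 / 6 = 51156 / 6 mm^3
sigma = M / Z = 6 * 111202 / 51156 = 667212 / 51156
= 13.043 MPa

13.043


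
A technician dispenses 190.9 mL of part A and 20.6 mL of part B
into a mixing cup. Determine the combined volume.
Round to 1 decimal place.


Combined volume = 190.9 + 20.6
= 211.5 mL

211.5


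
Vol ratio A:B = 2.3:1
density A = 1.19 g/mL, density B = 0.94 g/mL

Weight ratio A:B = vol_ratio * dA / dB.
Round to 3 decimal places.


Weight ratio = 2.3 * 1.19 / 0.94
= 2.912

2.912


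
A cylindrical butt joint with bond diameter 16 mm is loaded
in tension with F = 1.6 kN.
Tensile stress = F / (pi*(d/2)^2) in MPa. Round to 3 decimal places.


Area = pi * (16/2)^2 = 201.0619 mm^2
Stress = 1.6*1000 / 201.0619
= 7.958 MPa

7.958


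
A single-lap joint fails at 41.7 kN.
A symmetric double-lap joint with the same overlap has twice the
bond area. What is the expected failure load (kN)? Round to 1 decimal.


Double-lap load = 2 * 41.7 = 83.4 kN

83.4


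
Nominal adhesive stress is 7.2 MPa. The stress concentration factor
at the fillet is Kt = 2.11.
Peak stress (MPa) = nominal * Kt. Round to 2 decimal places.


Peak = 7.2 * 2.11 = 15.19 MPa

15.19


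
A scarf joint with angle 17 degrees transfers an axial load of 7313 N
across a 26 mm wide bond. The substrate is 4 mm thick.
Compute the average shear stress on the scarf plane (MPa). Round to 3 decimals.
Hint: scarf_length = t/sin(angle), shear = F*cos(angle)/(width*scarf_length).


scarf_length = 4 / sin(17 deg) = 13.6812 mm
cos(17 deg) = 0.956305
shear stress = 7313 * 0.956305 / (26 * 13.6812)
= 19.660 MPa

19.660


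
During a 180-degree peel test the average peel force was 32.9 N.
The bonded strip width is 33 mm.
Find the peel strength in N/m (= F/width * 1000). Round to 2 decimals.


Peel strength = F/width * 1000
= 32.9 / 33 * 1000
= 996.97 N/m

996.97


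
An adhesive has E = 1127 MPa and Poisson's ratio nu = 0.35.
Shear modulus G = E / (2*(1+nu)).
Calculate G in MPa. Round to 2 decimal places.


G = 1127 / (2*(1+0.35))
= 1127 / 2.70
= 417.41 MPa

417.41


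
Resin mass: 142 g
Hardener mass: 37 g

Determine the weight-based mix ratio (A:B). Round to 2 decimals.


Ratio = 142 / 37 = 3.84

3.84


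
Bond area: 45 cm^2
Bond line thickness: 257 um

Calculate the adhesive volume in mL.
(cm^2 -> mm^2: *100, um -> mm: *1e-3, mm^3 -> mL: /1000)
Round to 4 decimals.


V = 45*100 * 257*1e-3 / 1000
= 1.1565 mL

1.1565


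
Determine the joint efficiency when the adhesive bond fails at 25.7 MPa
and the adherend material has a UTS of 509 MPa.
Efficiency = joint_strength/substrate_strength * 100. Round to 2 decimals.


Joint efficiency = 25.7 / 509 * 100
= 5.05%

5.05


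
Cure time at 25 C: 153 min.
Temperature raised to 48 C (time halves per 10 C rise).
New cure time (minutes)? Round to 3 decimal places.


Acceleration factor = 2^(23/10) = 4.9246
New time = 153 / 4.9246 = 31.069 min

31.069


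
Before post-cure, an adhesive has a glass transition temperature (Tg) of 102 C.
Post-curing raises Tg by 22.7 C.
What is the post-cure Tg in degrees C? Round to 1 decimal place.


Tg_post = Tg_base + delta_Tg
= 102 + 22.7
= 124.7 C

124.7


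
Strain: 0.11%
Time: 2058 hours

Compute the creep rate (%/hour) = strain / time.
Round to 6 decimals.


Creep rate = 0.11 / 2058
= 0.000053 %/h

0.000053


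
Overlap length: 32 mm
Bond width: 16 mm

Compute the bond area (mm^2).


Bond area = 32 * 16 = 512 mm^2

512


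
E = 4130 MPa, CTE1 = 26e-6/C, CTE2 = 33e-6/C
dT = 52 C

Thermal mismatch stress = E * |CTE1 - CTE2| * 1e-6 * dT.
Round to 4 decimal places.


= 4130 * 7e-6 * 52
= 1.5033 MPa

1.5033


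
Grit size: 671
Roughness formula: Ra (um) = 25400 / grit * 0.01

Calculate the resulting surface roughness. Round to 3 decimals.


Ra = 25400 / 671 * 0.01
= 0.379 um

0.379


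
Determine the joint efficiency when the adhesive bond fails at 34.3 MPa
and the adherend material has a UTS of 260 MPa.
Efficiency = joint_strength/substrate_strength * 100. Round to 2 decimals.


Joint efficiency = 34.3 / 260 * 100
= 13.19%

13.19


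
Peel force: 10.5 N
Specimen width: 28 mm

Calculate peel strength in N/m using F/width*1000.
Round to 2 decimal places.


Peel strength = 10.5 / 28 * 1000 = 375.00 N/m

375.00


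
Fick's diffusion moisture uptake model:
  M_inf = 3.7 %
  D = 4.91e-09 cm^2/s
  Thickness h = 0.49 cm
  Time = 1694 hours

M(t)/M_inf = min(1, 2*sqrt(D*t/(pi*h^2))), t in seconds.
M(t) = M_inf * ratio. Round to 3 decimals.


t_sec = 1694 * 3600 = 6098400
ratio = 2*sqrt(4.91e-09*6098400/(pi*0.49^2))
= min(1, 0.398481)
= 0.398481
M(t) = 3.7 * 0.398481 = 1.474 %

1.474


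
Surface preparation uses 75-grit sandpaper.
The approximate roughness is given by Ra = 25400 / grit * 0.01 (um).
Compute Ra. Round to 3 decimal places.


Ra = 25400 / 75 * 0.01
= 254 / 75
= 3.387 um

3.387


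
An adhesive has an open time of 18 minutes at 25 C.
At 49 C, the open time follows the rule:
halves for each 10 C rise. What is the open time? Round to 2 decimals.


Factor = 2^((49-25)/10) = 5.2780
Open time = 18 / 5.2780 = 3.41 min

3.41


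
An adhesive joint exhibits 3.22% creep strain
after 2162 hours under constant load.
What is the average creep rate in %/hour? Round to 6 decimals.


Creep rate = strain / time
= 3.22 / 2162
= 0.001489 %/h

0.001489


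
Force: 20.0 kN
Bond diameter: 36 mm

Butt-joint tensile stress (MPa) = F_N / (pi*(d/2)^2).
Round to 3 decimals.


F_N = 20.0 * 1000 = 20000.0 N
A = pi*(18.0)^2 = 1017.8760 mm^2
stress = 20000.0 / 1017.8760 = 19.649 MPa

19.649


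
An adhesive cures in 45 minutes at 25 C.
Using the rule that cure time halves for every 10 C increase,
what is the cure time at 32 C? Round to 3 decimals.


Factor = 2^((32 - 25) / 10) = 1.6245
Cure time = 45 / 1.6245
= 27.701 minutes

27.701


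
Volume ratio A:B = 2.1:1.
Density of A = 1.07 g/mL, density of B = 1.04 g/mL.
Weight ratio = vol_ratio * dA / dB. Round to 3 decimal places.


Wt ratio = 2.1 * 1.07 / 1.04
= 2.161

2.161


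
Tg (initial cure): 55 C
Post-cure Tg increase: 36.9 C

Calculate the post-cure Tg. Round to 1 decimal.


Post-cure Tg = 55 + 36.9 = 91.9 C

91.9


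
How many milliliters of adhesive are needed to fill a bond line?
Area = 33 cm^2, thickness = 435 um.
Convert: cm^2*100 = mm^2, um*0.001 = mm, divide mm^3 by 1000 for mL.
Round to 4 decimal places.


= (33 * 100) * (435 * 0.001) / 1000
= 1.4355 mL

1.4355


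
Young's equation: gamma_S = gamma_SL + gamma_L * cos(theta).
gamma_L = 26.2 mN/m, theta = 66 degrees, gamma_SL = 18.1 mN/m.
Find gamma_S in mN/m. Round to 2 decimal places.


cos(66 deg) = 0.406737
gamma_S = 18.1 + 26.2 * 0.406737
= 28.76 mN/m

28.76


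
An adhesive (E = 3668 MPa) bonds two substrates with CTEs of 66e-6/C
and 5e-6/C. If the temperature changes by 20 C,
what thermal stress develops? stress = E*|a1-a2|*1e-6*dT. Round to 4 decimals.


Stress = 3668 * |66 - 5| * 1e-6 * 20
= 4.4750 MPa

4.4750


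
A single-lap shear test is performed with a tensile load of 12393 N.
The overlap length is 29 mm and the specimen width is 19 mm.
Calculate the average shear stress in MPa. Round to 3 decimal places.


Shear stress = F / (overlap * width)
= 12393 / (29 * 19)
= 12393 / 551
= 22.492 MPa

22.492


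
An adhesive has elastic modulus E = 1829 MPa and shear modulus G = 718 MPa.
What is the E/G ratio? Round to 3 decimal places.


E/G = 1829 / 718 = 2.547

2.547


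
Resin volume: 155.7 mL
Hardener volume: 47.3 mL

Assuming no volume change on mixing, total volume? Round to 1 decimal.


V_total = 155.7 + 47.3 = 203.0 mL

203.0


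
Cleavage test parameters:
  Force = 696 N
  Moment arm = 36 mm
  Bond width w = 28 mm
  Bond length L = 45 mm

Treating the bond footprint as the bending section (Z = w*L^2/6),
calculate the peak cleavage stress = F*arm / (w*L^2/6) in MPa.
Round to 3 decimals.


M = 696 * 36 = 25056 N*mm
Z = 28 * 45^2 / 6 = 56700 / 6 mm^3
sigma = M / Z = 6 * 25056 / 56700 = 150336 / 56700
= 2.651 MPa

2.651


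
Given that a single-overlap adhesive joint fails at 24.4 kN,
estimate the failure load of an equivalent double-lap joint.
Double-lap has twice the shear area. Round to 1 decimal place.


Double-lap factor = 2
Expected load = 24.4 * 2 = 48.8 kN

48.8


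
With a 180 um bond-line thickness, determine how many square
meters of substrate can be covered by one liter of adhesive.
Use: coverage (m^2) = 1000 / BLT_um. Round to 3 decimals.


Coverage = 1000 / 180 = 5.556 m^2

5.556


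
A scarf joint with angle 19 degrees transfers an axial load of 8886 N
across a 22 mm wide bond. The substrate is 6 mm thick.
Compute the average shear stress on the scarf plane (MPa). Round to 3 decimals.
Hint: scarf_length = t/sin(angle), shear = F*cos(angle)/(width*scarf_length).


scarf_length = 6 / sin(19 deg) = 18.4293 mm
cos(19 deg) = 0.945519
shear stress = 8886 * 0.945519 / (22 * 18.4293)
= 20.723 MPa

20.723


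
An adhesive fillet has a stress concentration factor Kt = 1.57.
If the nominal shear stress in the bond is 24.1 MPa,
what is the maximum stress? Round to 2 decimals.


Max stress = 24.1 * 1.57 = 37.84 MPa

37.84


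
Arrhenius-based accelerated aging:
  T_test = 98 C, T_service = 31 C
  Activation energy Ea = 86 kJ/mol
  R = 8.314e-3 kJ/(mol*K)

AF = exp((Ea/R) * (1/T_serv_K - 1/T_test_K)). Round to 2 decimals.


T_test_K = 371.15, T_serv_K = 304.15
AF = exp((86/8.314e-3) * (1/304.15 - 1/371.15))
= 463.78

463.78


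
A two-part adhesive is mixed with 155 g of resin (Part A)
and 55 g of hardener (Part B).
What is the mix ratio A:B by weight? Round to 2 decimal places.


Mix ratio = mass_A / mass_B
= 155 / 55
= 2.82

2.82


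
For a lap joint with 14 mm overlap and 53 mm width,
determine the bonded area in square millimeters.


Area = 14 * 53 = 742 mm^2

742


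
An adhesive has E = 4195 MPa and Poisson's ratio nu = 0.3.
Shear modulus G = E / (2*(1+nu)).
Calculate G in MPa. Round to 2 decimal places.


G = 4195 / (2*(1+0.3))
= 4195 / 2.60
= 1613.46 MPa

1613.46


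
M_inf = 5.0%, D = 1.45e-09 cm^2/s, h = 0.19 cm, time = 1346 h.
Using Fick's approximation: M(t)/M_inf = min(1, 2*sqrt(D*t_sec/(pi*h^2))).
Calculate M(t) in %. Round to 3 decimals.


t = 4845600 s
ratio = min(1, 2*sqrt(1.45e-09*4845600/(pi*0.0361)))
= 0.497805
M(t) = 5.0 * 0.497805 = 2.489%

2.489


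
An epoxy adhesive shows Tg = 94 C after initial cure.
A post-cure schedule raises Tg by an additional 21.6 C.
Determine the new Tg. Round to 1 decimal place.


New Tg = 94 + 21.6
= 115.6 C

115.6


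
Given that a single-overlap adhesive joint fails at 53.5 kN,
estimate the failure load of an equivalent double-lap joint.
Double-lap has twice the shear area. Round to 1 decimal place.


Double-lap factor = 2
Expected load = 53.5 * 2 = 107.0 kN

107.0


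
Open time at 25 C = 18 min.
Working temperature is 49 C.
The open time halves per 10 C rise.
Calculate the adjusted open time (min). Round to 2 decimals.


factor = 2^((49 - 25) / 10) = 5.2780
ot = 18 / 5.2780 = 3.41 min

3.41


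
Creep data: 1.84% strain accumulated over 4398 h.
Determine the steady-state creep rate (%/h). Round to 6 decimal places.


Rate = 1.84 / 4398 = 0.000418 %/h

0.000418


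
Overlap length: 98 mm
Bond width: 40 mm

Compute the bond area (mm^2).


Bond area = 98 * 40 = 3920 mm^2

3920


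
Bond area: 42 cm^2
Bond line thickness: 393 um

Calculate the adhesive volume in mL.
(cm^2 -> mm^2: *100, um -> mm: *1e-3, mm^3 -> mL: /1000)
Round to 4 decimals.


V = 42*100 * 393*1e-3 / 1000
= 1.6506 mL

1.6506


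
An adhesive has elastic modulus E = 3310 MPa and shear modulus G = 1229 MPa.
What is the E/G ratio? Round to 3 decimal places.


E/G = 3310 / 1229 = 2.693

2.693


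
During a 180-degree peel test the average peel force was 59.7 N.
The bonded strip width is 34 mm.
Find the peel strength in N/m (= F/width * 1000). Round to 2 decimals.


Peel strength = F/width * 1000
= 59.7 / 34 * 1000
= 1755.88 N/m

1755.88


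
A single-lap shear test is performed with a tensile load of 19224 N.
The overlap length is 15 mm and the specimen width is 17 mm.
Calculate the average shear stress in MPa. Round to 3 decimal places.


Shear stress = F / (overlap * width)
= 19224 / (15 * 17)
= 19224 / 255
= 75.388 MPa

75.388


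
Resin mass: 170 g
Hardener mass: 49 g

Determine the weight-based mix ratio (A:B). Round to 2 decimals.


Ratio = 170 / 49 = 3.47

3.47


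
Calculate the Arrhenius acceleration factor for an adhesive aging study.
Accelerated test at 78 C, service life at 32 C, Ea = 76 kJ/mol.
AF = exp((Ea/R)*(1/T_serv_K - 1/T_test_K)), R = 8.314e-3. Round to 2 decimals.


T_test = 351.15 K, T_serv = 305.15 K
Ea/R = 76 / 0.008314 = 9141.21
AF = exp(9141.21 * (1/305.15 - 1/351.15))
= 50.61

50.61


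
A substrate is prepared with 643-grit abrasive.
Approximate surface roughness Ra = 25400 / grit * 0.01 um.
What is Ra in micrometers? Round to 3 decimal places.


Ra = 25400 / 643 * 0.01 = 0.395 um

0.395


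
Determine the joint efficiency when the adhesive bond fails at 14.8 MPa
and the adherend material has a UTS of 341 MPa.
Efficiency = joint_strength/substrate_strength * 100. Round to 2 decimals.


Joint efficiency = 14.8 / 341 * 100
= 4.34%

4.34


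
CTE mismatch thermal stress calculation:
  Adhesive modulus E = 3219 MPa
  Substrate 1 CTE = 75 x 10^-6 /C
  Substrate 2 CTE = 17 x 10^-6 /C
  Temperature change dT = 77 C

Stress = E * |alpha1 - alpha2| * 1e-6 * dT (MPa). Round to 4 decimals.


delta_alpha = |75 - 17| = 58 x 10^-6/C
Stress = 3219 * 58e-6 * 77
= 14.3761 MPa

14.3761


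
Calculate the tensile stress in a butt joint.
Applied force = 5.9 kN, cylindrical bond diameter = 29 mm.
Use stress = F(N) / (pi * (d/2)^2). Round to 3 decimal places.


A = pi * 14.5^2 = 660.5199 mm^2
sigma = 5900.0 / 660.5199 = 8.932 MPa

8.932


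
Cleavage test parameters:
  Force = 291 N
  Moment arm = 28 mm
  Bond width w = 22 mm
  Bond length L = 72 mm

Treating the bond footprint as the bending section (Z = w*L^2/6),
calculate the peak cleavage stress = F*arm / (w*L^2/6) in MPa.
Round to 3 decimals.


M = 291 * 28 = 8148 N*mm
Z = 22 * 72^2 / 6 = 114048 / 6 mm^3
sigma = M / Z = 6 * 8148 / 114048 = 48888 / 114048
= 0.429 MPa

0.429
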